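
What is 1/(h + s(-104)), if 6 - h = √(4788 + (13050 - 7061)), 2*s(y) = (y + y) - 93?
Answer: -578/40413 + 4*√10777/40413 ≈ -0.0040272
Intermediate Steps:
s(y) = -93/2 + y (s(y) = ((y + y) - 93)/2 = (2*y - 93)/2 = (-93 + 2*y)/2 = -93/2 + y)
h = 6 - √10777 (h = 6 - √(4788 + (13050 - 7061)) = 6 - √(4788 + 5989) = 6 - √10777 ≈ -97.812)
1/(h + s(-104)) = 1/((6 - √10777) + (-93/2 - 104)) = 1/((6 - √10777) - 301/2) = 1/(-289/2 - √10777)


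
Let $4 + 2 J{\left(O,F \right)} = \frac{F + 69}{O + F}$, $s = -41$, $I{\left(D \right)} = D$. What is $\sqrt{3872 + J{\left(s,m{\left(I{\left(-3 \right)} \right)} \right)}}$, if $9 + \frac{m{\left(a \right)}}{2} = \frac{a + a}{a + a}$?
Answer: $\frac{\sqrt{50288478}}{114} \approx 62.206$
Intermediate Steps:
$m{\left(a \right)} = -16$ ($m{\left(a \right)} = -18 + 2 \frac{a + a}{a + a} = -18 + 2 \frac{2 a}{2 a} = -18 + 2 \cdot 2 a \frac{1}{2 a} = -18 + 2 \cdot 1 = -18 + 2 = -16$)
$J{\left(O,F \right)} = -2 + \frac{69 + F}{2 \left(F + O\right)}$ ($J{\left(O,F \right)} = -2 + \frac{\left(F + 69\right) \frac{1}{O + F}}{2} = -2 + \frac{\left(69 + F\right) \frac{1}{F + O}}{2} = -2 + \frac{\frac{1}{F + O} \left(69 + F\right)}{2} = -2 + \frac{69 + F}{2 \left(F + O\right)}$)
$\sqrt{3872 + J{\left(s,m{\left(I{\left(-3 \right)} \right)} \right)}} = \sqrt{3872 + \frac{69 - -164 - -48}{2 \left(-16 - 41\right)}} = \sqrt{3872 + \frac{69 + 164 + 48}{2 \left(-57\right)}} = \sqrt{3872 + \frac{1}{2} \left(- \frac{1}{57}\right) 281} = \sqrt{3872 - \frac{281}{114}} = \sqrt{\frac{441127}{114}} = \frac{\sqrt{50288478}}{114}$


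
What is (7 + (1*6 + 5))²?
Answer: 324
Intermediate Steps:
(7 + (1*6 + 5))² = (7 + (6 + 5))² = (7 + 11)² = 18² = 324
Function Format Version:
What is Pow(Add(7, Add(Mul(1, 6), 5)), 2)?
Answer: 324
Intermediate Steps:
Pow(Add(7, Add(Mul(1, 6), 5)), 2) = Pow(Add(7, Add(6, 5)), 2) = Pow(Add(7, 11), 2) = Pow(18, 2) = 324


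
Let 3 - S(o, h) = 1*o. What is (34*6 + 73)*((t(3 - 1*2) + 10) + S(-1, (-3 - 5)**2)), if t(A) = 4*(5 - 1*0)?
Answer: 9418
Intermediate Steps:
t(A) = 20 (t(A) = 4*(5 + 0) = 4*5 = 20)
S(o, h) = 3 - o
(34*6 + 73)*((t(3 - 1*2) + 10) + S(-1, (-3 - 5)**2)) = (34*6 + 73)*((20 + 10) + (3 - 1*(-1))) = (204 + 73)*(30 + (3 + 1)) = 277*(30 + 4) = 277*34 = 9418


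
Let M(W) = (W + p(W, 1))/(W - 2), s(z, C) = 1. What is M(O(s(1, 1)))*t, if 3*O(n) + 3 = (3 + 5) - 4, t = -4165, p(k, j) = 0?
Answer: 833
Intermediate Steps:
O(n) = ⅓ (O(n) = -1 + ((3 + 5) - 4)/3 = -1 + (8 - 4)/3 = -1 + (⅓)*4 = -1 + 4/3 = ⅓)
M(W) = W/(-2 + W) (M(W) = (W + 0)/(W - 2) = W/(-2 + W))
M(O(s(1, 1)))*t = (1/(3*(-2 + ⅓)))*(-4165) = (1/(3*(-5/3)))*(-4165) = ((⅓)*(-⅗))*(-4165) = -⅕*(-4165) = 833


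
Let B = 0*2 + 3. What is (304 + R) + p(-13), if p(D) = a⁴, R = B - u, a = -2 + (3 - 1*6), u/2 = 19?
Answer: 894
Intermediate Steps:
B = 3 (B = 0 + 3 = 3)
u = 38 (u = 2*19 = 38)
a = -5 (a = -2 + (3 - 6) = -2 - 3 = -5)
R = -35 (R = 3 - 1*38 = 3 - 38 = -35)
p(D) = 625 (p(D) = (-5)⁴ = 625)
(304 + R) + p(-13) = (304 - 35) + 625 = 269 + 625 = 894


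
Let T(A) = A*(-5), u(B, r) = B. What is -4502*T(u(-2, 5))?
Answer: -45020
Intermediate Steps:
T(A) = -5*A
-4502*T(u(-2, 5)) = -(-22510)*(-2) = -4502*10 = -45020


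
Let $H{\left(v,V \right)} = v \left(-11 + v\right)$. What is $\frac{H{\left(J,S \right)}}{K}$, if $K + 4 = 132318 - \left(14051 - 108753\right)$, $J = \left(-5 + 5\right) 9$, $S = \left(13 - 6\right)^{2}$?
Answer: $0$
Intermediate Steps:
$S = 49$ ($S = 7^{2} = 49$)
$J = 0$ ($J = 0 \cdot 9 = 0$)
$K = 227016$ ($K = -4 + \left(132318 - \left(14051 - 108753\right)\right) = -4 + \left(132318 - -94702\right) = -4 + \left(132318 + 94702\right) = -4 + 227020 = 227016$)
$\frac{H{\left(J,S \right)}}{K} = \frac{0 \left(-11 + 0\right)}{227016} = 0 \left(-11\right) \frac{1}{227016} = 0 \cdot \frac{1}{227016} = 0$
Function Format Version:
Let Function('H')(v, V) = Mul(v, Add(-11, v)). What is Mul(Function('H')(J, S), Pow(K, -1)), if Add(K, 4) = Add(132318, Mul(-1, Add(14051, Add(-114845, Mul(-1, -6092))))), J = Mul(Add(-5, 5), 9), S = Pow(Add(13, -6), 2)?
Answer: 0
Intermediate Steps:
S = 49 (S = Pow(7, 2) = 49)
J = 0 (J = Mul(0, 9) = 0)
K = 227016 (K = Add(-4, Add(132318, Mul(-1, Add(14051, Add(-114845, Mul(-1, -6092)))))) = Add(-4, Add(132318, Mul(-1, Add(14051, Add(-114845, 6092))))) = Add(-4, Add(132318, Mul(-1, Add(14051, -108753)))) = Add(-4, Add(132318, Mul(-1, -94702))) = Add(-4, Add(132318, 94702)) = Add(-4, 227020) = 227016)
Mul(Function('H')(J, S), Pow(K, -1)) = Mul(Mul(0, Add(-11, 0)), Pow(227016, -1)) = Mul(Mul(0, -11), Rational(1, 227016)) = Mul(0, Rational(1, 227016)) = 0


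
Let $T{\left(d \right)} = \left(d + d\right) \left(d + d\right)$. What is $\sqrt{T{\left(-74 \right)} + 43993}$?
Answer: $\sqrt{65897} \approx 256.7$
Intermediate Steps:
$T{\left(d \right)} = 4 d^{2}$ ($T{\left(d \right)} = 2 d 2 d = 4 d^{2}$)
$\sqrt{T{\left(-74 \right)} + 43993} = \sqrt{4 \left(-74\right)^{2} + 43993} = \sqrt{4 \cdot 5476 + 43993} = \sqrt{21904 + 43993} = \sqrt{65897}$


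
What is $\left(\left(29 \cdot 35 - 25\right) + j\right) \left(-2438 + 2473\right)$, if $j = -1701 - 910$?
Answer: $-56735$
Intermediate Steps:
$j = -2611$
$\left(\left(29 \cdot 35 - 25\right) + j\right) \left(-2438 + 2473\right) = \left(\left(29 \cdot 35 - 25\right) - 2611\right) \left(-2438 + 2473\right) = \left(\left(1015 - 25\right) - 2611\right) 35 = \left(990 - 2611\right) 35 = \left(-1621\right) 35 = -56735$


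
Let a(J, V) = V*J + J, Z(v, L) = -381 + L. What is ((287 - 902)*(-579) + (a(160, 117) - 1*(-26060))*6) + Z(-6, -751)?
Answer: 624593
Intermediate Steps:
a(J, V) = J + J*V (a(J, V) = J*V + J = J + J*V)
((287 - 902)*(-579) + (a(160, 117) - 1*(-26060))*6) + Z(-6, -751) = ((287 - 902)*(-579) + (160*(1 + 117) - 1*(-26060))*6) + (-381 - 751) = (-615*(-579) + (160*118 + 26060)*6) - 1132 = (356085 + (18880 + 26060)*6) - 1132 = (356085 + 44940*6) - 1132 = (356085 + 269640) - 1132 = 625725 - 1132 = 624593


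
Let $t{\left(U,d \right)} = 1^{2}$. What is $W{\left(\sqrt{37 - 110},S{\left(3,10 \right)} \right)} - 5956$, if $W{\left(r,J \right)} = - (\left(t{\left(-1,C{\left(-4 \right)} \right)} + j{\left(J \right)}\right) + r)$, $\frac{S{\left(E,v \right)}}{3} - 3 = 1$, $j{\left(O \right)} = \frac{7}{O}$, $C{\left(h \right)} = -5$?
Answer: $- \frac{71491}{12} - i \sqrt{73} \approx -5957.6 - 8.544 i$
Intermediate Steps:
$t{\left(U,d \right)} = 1$
$S{\left(E,v \right)} = 12$ ($S{\left(E,v \right)} = 9 + 3 \cdot 1 = 9 + 3 = 12$)
$W{\left(r,J \right)} = -1 - r - \frac{7}{J}$ ($W{\left(r,J \right)} = - (\left(1 + \frac{7}{J}\right) + r) = - (1 + r + \frac{7}{J}) = -1 - r - \frac{7}{J}$)
$W{\left(\sqrt{37 - 110},S{\left(3,10 \right)} \right)} - 5956 = \left(-1 - \sqrt{37 - 110} - \frac{7}{12}\right) - 5956 = \left(-1 - \sqrt{-73} - \frac{7}{12}\right) - 5956 = \left(-1 - i \sqrt{73} - \frac{7}{12}\right) - 5956 = \left(- \frac{19}{12} - i \sqrt{73}\right) - 5956 = - \frac{71491}{12} - i \sqrt{73}$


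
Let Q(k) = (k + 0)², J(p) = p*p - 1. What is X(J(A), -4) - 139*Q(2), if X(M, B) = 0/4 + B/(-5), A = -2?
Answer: -2776/5 ≈ -555.20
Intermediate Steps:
J(p) = -1 + p² (J(p) = p² - 1 = -1 + p²)
Q(k) = k²
X(M, B) = -B/5 (X(M, B) = 0*(¼) + B*(-⅕) = 0 - B/5 = -B/5)
X(J(A), -4) - 139*Q(2) = -⅕*(-4) - 139*2² = ⅘ - 139*4 = ⅘ - 556 = -2776/5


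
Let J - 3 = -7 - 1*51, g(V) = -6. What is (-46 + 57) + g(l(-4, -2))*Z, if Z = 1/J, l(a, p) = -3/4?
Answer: 611/55 ≈ 11.109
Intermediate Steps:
l(a, p) = -¾ (l(a, p) = -3*¼ = -¾)
J = -55 (J = 3 + (-7 - 1*51) = 3 + (-7 - 51) = 3 - 58 = -55)
Z = -1/55 (Z = 1/(-55) = -1/55 ≈ -0.018182)
(-46 + 57) + g(l(-4, -2))*Z = (-46 + 57) - 6*(-1/55) = 11 + 6/55 = 611/55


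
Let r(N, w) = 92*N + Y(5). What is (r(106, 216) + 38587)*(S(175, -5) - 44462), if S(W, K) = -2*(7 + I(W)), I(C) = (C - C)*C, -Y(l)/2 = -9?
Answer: -2150725932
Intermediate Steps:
Y(l) = 18 (Y(l) = -2*(-9) = 18)
r(N, w) = 18 + 92*N (r(N, w) = 92*N + 18 = 18 + 92*N)
I(C) = 0 (I(C) = 0*C = 0)
S(W, K) = -14 (S(W, K) = -2*(7 + 0) = -2*7 = -14)
(r(106, 216) + 38587)*(S(175, -5) - 44462) = ((18 + 92*106) + 38587)*(-14 - 44462) = ((18 + 9752) + 38587)*(-44476) = (9770 + 38587)*(-44476) = 48357*(-44476) = -2150725932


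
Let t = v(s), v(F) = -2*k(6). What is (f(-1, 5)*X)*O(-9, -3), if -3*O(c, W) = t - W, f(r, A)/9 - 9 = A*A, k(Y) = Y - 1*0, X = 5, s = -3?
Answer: 4590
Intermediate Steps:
k(Y) = Y (k(Y) = Y + 0 = Y)
f(r, A) = 81 + 9*A**2 (f(r, A) = 81 + 9*(A*A) = 81 + 9*A**2)
v(F) = -12 (v(F) = -2*6 = -12)
t = -12
O(c, W) = 4 + W/3 (O(c, W) = -(-12 - W)/3 = 4 + W/3)
(f(-1, 5)*X)*O(-9, -3) = ((81 + 9*5**2)*5)*(4 + (1/3)*(-3)) = ((81 + 9*25)*5)*(4 - 1) = ((81 + 225)*5)*3 = (306*5)*3 = 1530*3 = 4590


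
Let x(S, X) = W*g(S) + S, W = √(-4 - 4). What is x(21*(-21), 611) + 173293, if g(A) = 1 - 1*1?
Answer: 172852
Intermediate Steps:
g(A) = 0 (g(A) = 1 - 1 = 0)
W = 2*I*√2 (W = √(-8) = 2*I*√2 ≈ 2.8284*I)
x(S, X) = S (x(S, X) = (2*I*√2)*0 + S = 0 + S = S)
x(21*(-21), 611) + 173293 = 21*(-21) + 173293 = -441 + 173293 = 172852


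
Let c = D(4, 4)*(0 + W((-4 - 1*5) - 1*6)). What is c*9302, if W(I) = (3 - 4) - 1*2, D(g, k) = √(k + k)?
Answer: -55812*√2 ≈ -78930.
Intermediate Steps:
D(g, k) = √2*√k (D(g, k) = √(2*k) = √2*√k)
W(I) = -3 (W(I) = -1 - 2 = -3)
c = -6*√2 (c = (√2*√4)*(0 - 3) = (√2*2)*(-3) = (2*√2)*(-3) = -6*√2 ≈ -8.4853)
c*9302 = -6*√2*9302 = -55812*√2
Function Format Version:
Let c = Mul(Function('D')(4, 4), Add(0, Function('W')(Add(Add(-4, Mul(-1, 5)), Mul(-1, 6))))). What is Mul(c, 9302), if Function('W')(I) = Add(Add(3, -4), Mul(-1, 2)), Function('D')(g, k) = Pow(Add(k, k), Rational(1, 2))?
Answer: Mul(-55812, Pow(2, Rational(1, 2))) ≈ -78930.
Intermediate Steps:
Function('D')(g, k) = Mul(Pow(2, Rational(1, 2)), Pow(k, Rational(1, 2))) (Function('D')(g, k) = Pow(Mul(2, k), Rational(1, 2)) = Mul(Pow(2, Rational(1, 2)), Pow(k, Rational(1, 2))))
Function('W')(I) = -3 (Function('W')(I) = Add(-1, -2) = -3)
c = Mul(-6, Pow(2, Rational(1, 2))) (c = Mul(Mul(Pow(2, Rational(1, 2)), Pow(4, Rational(1, 2))), Add(0, -3)) = Mul(Mul(Pow(2, Rational(1, 2)), 2), -3) = Mul(Mul(2, Pow(2, Rational(1, 2))), -3) = Mul(-6, Pow(2, Rational(1, 2))) ≈ -8.4853)
Mul(c, 9302) = Mul(Mul(-6, Pow(2, Rational(1, 2))), 9302) = Mul(-55812, Pow(2, Rational(1, 2)))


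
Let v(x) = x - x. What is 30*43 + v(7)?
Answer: 1290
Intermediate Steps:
v(x) = 0
30*43 + v(7) = 30*43 + 0 = 1290 + 0 = 1290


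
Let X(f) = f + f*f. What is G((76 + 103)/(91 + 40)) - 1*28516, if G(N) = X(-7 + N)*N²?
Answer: -8383606468630/294499921 ≈ -28467.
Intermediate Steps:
X(f) = f + f²
G(N) = N²*(-7 + N)*(-6 + N) (G(N) = ((-7 + N)*(1 + (-7 + N)))*N² = ((-7 + N)*(-6 + N))*N² = N²*(-7 + N)*(-6 + N))
G((76 + 103)/(91 + 40)) - 1*28516 = ((76 + 103)/(91 + 40))²*(-7 + (76 + 103)/(91 + 40))*(-6 + (76 + 103)/(91 + 40)) - 1*28516 = (179/131)²*(-7 + 179/131)*(-6 + 179/131) - 28516 = (32041/17161)*(-738/131)*(-607/131) - 28516 = 14353278606/294499921 - 28516 = -8383606468630/294499921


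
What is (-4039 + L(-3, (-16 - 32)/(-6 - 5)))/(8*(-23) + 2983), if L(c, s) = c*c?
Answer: -4030/2799 ≈ -1.4398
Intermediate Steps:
L(c, s) = c²
(-4039 + L(-3, (-16 - 32)/(-6 - 5)))/(8*(-23) + 2983) = (-4039 + (-3)²)/(8*(-23) + 2983) = (-4039 + 9)/(-184 + 2983) = -4030/2799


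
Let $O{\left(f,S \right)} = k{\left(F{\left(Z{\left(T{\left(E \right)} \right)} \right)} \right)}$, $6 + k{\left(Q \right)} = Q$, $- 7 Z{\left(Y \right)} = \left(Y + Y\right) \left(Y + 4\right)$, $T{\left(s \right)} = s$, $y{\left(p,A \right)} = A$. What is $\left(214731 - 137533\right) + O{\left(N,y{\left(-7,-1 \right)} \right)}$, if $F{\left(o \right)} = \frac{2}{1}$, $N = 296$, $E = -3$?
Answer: $77194$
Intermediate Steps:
$Z{\left(Y \right)} = - \frac{2 Y \left(4 + Y\right)}{7}$ ($Z{\left(Y \right)} = - \frac{\left(Y + Y\right) \left(Y + 4\right)}{7} = - \frac{2 Y \left(4 + Y\right)}{7}$)
$F{\left(o \right)} = 2$ ($F{\left(o \right)} = 2 \cdot 1 = 2$)
$k{\left(Q \right)} = -6 + Q$
$O{\left(f,S \right)} = -4$ ($O{\left(f,S \right)} = -6 + 2 = -4$)
$\left(214731 - 137533\right) + O{\left(N,y{\left(-7,-1 \right)} \right)} = \left(214731 - 137533\right) - 4 = 77198 - 4 = 77194$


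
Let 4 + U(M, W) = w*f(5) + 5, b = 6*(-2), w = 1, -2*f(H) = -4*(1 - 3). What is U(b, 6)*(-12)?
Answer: 36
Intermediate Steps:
f(H) = -4 (f(H) = -(-2)*(1 - 3) = -(-2)*(-2) = -½*8 = -4)
b = -12
U(M, W) = -3 (U(M, W) = -4 + (1*(-4) + 5) = -4 + (-4 + 5) = -4 + 1 = -3)
U(b, 6)*(-12) = -3*(-12) = 36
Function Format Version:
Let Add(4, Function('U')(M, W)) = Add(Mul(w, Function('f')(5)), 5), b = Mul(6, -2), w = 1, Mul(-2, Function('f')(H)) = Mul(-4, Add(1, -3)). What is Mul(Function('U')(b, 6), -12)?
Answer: 36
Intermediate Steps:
Function('f')(H) = -4 (Function('f')(H) = Mul(Rational(-1, 2), Mul(-4, Add(1, -3))) = Mul(Rational(-1, 2), Mul(-4, -2)) = Mul(Rational(-1, 2), 8) = -4)
b = -12
Function('U')(M, W) = -3 (Function('U')(M, W) = Add(-4, Add(Mul(1, -4), 5)) = Add(-4, Add(-4, 5)) = Add(-4, 1) = -3)
Mul(Function('U')(b, 6), -12) = Mul(-3, -12) = 36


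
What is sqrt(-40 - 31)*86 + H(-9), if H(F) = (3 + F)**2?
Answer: 36 + 86*I*sqrt(71) ≈ 36.0 + 724.65*I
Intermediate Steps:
sqrt(-40 - 31)*86 + H(-9) = sqrt(-40 - 31)*86 + (3 - 9)**2 = sqrt(-71)*86 + (-6)**2 = (I*sqrt(71))*86 + 36 = 86*I*sqrt(71) + 36 = 36 + 86*I*sqrt(71)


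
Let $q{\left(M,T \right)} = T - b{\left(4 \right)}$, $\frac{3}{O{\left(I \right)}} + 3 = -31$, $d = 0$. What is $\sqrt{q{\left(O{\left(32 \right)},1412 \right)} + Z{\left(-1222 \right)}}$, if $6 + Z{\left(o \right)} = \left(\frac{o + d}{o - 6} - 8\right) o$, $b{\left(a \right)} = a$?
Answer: $\frac{5 \sqrt{37556231}}{307} \approx 99.81$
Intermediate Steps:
$O{\left(I \right)} = - \frac{3}{34}$ ($O{\left(I \right)} = \frac{3}{-3 - 31} = \frac{3}{-34} = 3 \left(- \frac{1}{34}\right) = - \frac{3}{34}$)
$q{\left(M,T \right)} = -4 + T$ ($q{\left(M,T \right)} = T - 4 = -4 + T$)
$Z{\left(o \right)} = -6 + o \left(-8 + \frac{o}{-6 + o}\right)$ ($Z{\left(o \right)} = -6 + \left(\frac{o + 0}{o - 6} - 8\right) o = -6 + \left(\frac{o}{-6 + o} - 8\right) o = -6 + \left(-8 + \frac{o}{-6 + o}\right) o = -6 + o \left(-8 + \frac{o}{-6 + o}\right)$)
$\sqrt{q{\left(O{\left(32 \right)},1412 \right)} + Z{\left(-1222 \right)}} = \sqrt{\left(-4 + 1412\right) + \frac{36 - 7 \left(-1222\right)^{2} + 42 \left(-1222\right)}{-6 - 1222}} = \sqrt{1408 + \frac{36 - 10452988 - 51324}{-1228}} = \sqrt{1408 - \frac{36 - 10452988 - 51324}{1228}} = \sqrt{1408 - - \frac{2626069}{307}} = \sqrt{1408 + \frac{2626069}{307}} = \sqrt{\frac{3058325}{307}} = \frac{5 \sqrt{37556231}}{307}$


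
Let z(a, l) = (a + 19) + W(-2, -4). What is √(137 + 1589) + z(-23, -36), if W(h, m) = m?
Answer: -8 + √1726 ≈ 33.545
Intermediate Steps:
z(a, l) = 15 + a (z(a, l) = (a + 19) - 4 = (19 + a) - 4 = 15 + a)
√(137 + 1589) + z(-23, -36) = √(137 + 1589) + (15 - 23) = √1726 - 8 = -8 + √1726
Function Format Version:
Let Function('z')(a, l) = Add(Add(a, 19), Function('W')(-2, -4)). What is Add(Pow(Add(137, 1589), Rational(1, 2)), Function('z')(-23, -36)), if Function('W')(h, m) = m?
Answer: Add(-8, Pow(1726, Rational(1, 2))) ≈ 33.545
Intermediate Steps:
Function('z')(a, l) = Add(15, a) (Function('z')(a, l) = Add(Add(a, 19), -4) = Add(Add(19, a), -4) = Add(15, a))
Add(Pow(Add(137, 1589), Rational(1, 2)), Function('z')(-23, -36)) = Add(Pow(Add(137, 1589), Rational(1, 2)), Add(15, -23)) = Add(Pow(1726, Rational(1, 2)), -8) = Add(-8, Pow(1726, Rational(1, 2)))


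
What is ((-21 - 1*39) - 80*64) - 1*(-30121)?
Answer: 24941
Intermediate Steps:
((-21 - 1*39) - 80*64) - 1*(-30121) = ((-21 - 39) - 5120) + 30121 = (-60 - 5120) + 30121 = -5180 + 30121 = 24941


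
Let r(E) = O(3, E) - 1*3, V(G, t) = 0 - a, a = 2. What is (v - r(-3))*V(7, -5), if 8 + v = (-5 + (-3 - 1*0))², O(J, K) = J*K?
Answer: -136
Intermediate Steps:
V(G, t) = -2 (V(G, t) = 0 - 1*2 = 0 - 2 = -2)
v = 56 (v = -8 + (-5 + (-3 - 1*0))² = -8 + (-5 + (-3 + 0))² = -8 + (-5 - 3)² = -8 + (-8)² = -8 + 64 = 56)
r(E) = -3 + 3*E (r(E) = 3*E - 1*3 = 3*E - 3 = -3 + 3*E)
(v - r(-3))*V(7, -5) = (56 - (-3 + 3*(-3)))*(-2) = (56 - (-3 - 9))*(-2) = (56 - 1*(-12))*(-2) = (56 + 12)*(-2) = 68*(-2) = -136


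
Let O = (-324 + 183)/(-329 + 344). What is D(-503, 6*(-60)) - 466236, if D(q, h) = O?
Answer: -2331227/5 ≈ -4.6625e+5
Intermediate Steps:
O = -47/5 (O = -141/15 = -141*1/15 = -47/5 ≈ -9.4000)
D(q, h) = -47/5
D(-503, 6*(-60)) - 466236 = -47/5 - 466236 = -2331227/5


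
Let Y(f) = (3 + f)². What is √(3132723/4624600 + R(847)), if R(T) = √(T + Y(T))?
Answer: √(144875907858 + 213869251600*√723347)/462460 ≈ 29.175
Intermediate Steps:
R(T) = √(T + (3 + T)²)
√(3132723/4624600 + R(847)) = √(3132723/4624600 + √(847 + (3 + 847)²)) = √(3132723*(1/4624600) + √(847 + 850²)) = √(3132723/4624600 + √(847 + 722500)) = √(3132723/4624600 + √723347)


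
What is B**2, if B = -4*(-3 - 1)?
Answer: 256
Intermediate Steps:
B = 16 (B = -4*(-4) = 16)
B**2 = 16**2 = 256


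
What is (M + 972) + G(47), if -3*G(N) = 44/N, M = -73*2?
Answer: 116422/141 ≈ 825.69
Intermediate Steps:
M = -146
G(N) = -44/(3*N)
(M + 972) + G(47) = (-146 + 972) - 44/3/47 = 826 - 44/3*1/47 = 826 - 44/141 = 116422/141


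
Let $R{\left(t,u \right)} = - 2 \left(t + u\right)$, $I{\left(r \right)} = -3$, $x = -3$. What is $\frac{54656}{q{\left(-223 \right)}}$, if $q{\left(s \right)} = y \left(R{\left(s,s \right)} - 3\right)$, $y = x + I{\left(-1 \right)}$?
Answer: $- \frac{3904}{381} \approx -10.247$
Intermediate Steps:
$R{\left(t,u \right)} = - 2 t - 2 u$
$y = -6$ ($y = -3 - 3 = -6$)
$q{\left(s \right)} = 18 + 24 s$ ($q{\left(s \right)} = - 6 \left(\left(- 2 s - 2 s\right) - 3\right) = - 6 \left(- 4 s - 3\right) = - 6 \left(-3 - 4 s\right) = 18 + 24 s$)
$\frac{54656}{q{\left(-223 \right)}} = \frac{54656}{18 + 24 \left(-223\right)} = \frac{54656}{18 - 5352} = \frac{54656}{-5334} = 54656 \left(- \frac{1}{5334}\right) = - \frac{3904}{381}$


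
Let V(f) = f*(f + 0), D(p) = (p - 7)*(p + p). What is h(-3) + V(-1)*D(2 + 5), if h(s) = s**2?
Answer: 9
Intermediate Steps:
D(p) = 2*p*(-7 + p) (D(p) = (-7 + p)*(2*p) = 2*p*(-7 + p))
V(f) = f**2 (V(f) = f*f = f**2)
h(-3) + V(-1)*D(2 + 5) = (-3)**2 + (-1)**2*(2*(2 + 5)*(-7 + (2 + 5))) = 9 + 1*(2*7*(-7 + 7)) = 9 + 1*(2*7*0) = 9 + 1*0 = 9 + 0 = 9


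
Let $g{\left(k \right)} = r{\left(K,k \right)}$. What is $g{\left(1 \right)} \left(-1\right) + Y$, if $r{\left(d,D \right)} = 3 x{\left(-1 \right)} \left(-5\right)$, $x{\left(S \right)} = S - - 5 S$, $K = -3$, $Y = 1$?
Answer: $-89$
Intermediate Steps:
$x{\left(S \right)} = 6 S$ ($x{\left(S \right)} = S + 5 S = 6 S$)
$r{\left(d,D \right)} = 90$ ($r{\left(d,D \right)} = 3 \cdot 6 \left(-1\right) \left(-5\right) = 3 \left(-6\right) \left(-5\right) = \left(-18\right) \left(-5\right) = 90$)
$g{\left(k \right)} = 90$
$g{\left(1 \right)} \left(-1\right) + Y = 90 \left(-1\right) + 1 = -90 + 1 = -89$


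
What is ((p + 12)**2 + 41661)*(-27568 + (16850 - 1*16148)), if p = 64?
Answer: -1274442442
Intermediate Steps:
((p + 12)**2 + 41661)*(-27568 + (16850 - 1*16148)) = ((64 + 12)**2 + 41661)*(-27568 + (16850 - 1*16148)) = (76**2 + 41661)*(-27568 + (16850 - 16148)) = (5776 + 41661)*(-27568 + 702) = 47437*(-26866) = -1274442442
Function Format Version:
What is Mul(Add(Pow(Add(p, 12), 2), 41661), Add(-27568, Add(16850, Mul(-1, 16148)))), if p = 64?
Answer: -1274442442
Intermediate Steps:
Mul(Add(Pow(Add(p, 12), 2), 41661), Add(-27568, Add(16850, Mul(-1, 16148)))) = Mul(Add(Pow(Add(64, 12), 2), 41661), Add(-27568, Add(16850, Mul(-1, 16148)))) = Mul(Add(Pow(76, 2), 41661), Add(-27568, Add(16850, -16148))) = Mul(Add(5776, 41661), Add(-27568, 702)) = Mul(47437, -26866) = -1274442442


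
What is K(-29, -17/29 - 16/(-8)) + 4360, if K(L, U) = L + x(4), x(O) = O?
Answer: 4335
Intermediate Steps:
K(L, U) = 4 + L (K(L, U) = L + 4 = 4 + L)
K(-29, -17/29 - 16/(-8)) + 4360 = (4 - 29) + 4360 = -25 + 4360 = 4335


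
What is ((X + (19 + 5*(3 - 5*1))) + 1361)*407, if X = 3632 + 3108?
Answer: 3300770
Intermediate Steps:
X = 6740
((X + (19 + 5*(3 - 5*1))) + 1361)*407 = ((6740 + (19 + 5*(3 - 5*1))) + 1361)*407 = ((6740 + (19 + 5*(3 - 5))) + 1361)*407 = ((6740 + (19 + 5*(-2))) + 1361)*407 = ((6740 + (19 - 10)) + 1361)*407 = ((6740 + 9) + 1361)*407 = (6749 + 1361)*407 = 8110*407 = 3300770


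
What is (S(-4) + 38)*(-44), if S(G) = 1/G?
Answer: -1661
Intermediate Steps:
(S(-4) + 38)*(-44) = (1/(-4) + 38)*(-44) = (-¼ + 38)*(-44) = (151/4)*(-44) = -1661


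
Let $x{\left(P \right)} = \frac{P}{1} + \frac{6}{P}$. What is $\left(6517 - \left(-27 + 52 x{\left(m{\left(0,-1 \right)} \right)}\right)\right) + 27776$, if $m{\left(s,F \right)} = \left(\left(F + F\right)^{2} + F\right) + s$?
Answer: $34060$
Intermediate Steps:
$m{\left(s,F \right)} = F + s + 4 F^{2}$ ($m{\left(s,F \right)} = \left(\left(2 F\right)^{2} + F\right) + s = \left(4 F^{2} + F\right) + s = \left(F + 4 F^{2}\right) + s = F + s + 4 F^{2}$)
$x{\left(P \right)} = P + \frac{6}{P}$ ($x{\left(P \right)} = P 1 + \frac{6}{P} = P + \frac{6}{P}$)
$\left(6517 - \left(-27 + 52 x{\left(m{\left(0,-1 \right)} \right)}\right)\right) + 27776 = \left(6517 + \left(27 - 52 \left(\left(-1 + 0 + 4 \left(-1\right)^{2}\right) + \frac{6}{-1 + 0 + 4 \left(-1\right)^{2}}\right)\right)\right) + 27776 = \left(6517 + \left(27 - 52 \left(\left(-1 + 0 + 4 \cdot 1\right) + \frac{6}{-1 + 0 + 4 \cdot 1}\right)\right)\right) + 27776 = \left(6517 + \left(27 - 52 \left(\left(-1 + 0 + 4\right) + \frac{6}{-1 + 0 + 4}\right)\right)\right) + 27776 = \left(6517 + \left(27 - 52 \left(3 + \frac{6}{3}\right)\right)\right) + 27776 = \left(6517 + \left(27 - 52 \left(3 + 6 \cdot \frac{1}{3}\right)\right)\right) + 27776 = \left(6517 + \left(27 - 52 \left(3 + 2\right)\right)\right) + 27776 = \left(6517 + \left(27 - 260\right)\right) + 27776 = \left(6517 - 233\right) + 27776 = 6284 + 27776 = 34060$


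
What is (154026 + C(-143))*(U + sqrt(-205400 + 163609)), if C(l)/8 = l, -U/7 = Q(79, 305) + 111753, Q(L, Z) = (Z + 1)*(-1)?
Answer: -119267681778 + 3516286*I*sqrt(79) ≈ -1.1927e+11 + 3.1253e+7*I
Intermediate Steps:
Q(L, Z) = -1 - Z (Q(L, Z) = (1 + Z)*(-1) = -1 - Z)
U = -780129 (U = -7*((-1 - 1*305) + 111753) = -7*((-1 - 305) + 111753) = -7*(-306 + 111753) = -7*111447 = -780129)
C(l) = 8*l
(154026 + C(-143))*(U + sqrt(-205400 + 163609)) = (154026 + 8*(-143))*(-780129 + sqrt(-205400 + 163609)) = (154026 - 1144)*(-780129 + sqrt(-41791)) = 152882*(-780129 + 23*I*sqrt(79)) = -119267681778 + 3516286*I*sqrt(79)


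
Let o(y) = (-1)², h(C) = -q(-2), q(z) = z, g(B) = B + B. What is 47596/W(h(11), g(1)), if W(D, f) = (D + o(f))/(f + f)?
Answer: 190384/3 ≈ 63461.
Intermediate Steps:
g(B) = 2*B
h(C) = 2 (h(C) = -1*(-2) = 2)
o(y) = 1
W(D, f) = (1 + D)/(2*f) (W(D, f) = (D + 1)/(f + f) = (1 + D)/((2*f)) = (1 + D)*(1/(2*f)) = (1 + D)/(2*f))
47596/W(h(11), g(1)) = 47596/(((1 + 2)/(2*((2*1))))) = 47596/(((½)*3/2)) = 47596/(((½)*(½)*3)) = 47596/(¾) = 47596*(4/3) = 190384/3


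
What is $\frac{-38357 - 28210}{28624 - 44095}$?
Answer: $\frac{22189}{5157} \approx 4.3027$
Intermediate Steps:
$\frac{-38357 - 28210}{28624 - 44095} = \frac{-38357 - 28210}{-15471} = \left(-38357 - 28210\right) \left(- \frac{1}{15471}\right) = \left(-66567\right) \left(- \frac{1}{15471}\right) = \frac{22189}{5157}$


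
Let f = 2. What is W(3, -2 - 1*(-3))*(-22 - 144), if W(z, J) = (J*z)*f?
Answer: -996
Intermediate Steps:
W(z, J) = 2*J*z (W(z, J) = (J*z)*2 = 2*J*z)
W(3, -2 - 1*(-3))*(-22 - 144) = (2*(-2 - 1*(-3))*3)*(-22 - 144) = (2*(-2 + 3)*3)*(-166) = (2*1*3)*(-166) = 6*(-166) = -996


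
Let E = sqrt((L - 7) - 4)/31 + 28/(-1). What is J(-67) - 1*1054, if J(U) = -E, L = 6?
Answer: -1026 - I*sqrt(5)/31 ≈ -1026.0 - 0.072131*I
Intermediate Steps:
E = -28 + I*sqrt(5)/31 (E = sqrt((6 - 7) - 4)/31 + 28/(-1) = sqrt(-1 - 4)*(1/31) + 28*(-1) = sqrt(-5)*(1/31) - 28 = (I*sqrt(5))*(1/31) - 28 = I*sqrt(5)/31 - 28 = -28 + I*sqrt(5)/31 ≈ -28.0 + 0.072131*I)
J(U) = 28 - I*sqrt(5)/31 (J(U) = -(-28 + I*sqrt(5)/31) = 28 - I*sqrt(5)/31)
J(-67) - 1*1054 = (28 - I*sqrt(5)/31) - 1*1054 = (28 - I*sqrt(5)/31) - 1054 = -1026 - I*sqrt(5)/31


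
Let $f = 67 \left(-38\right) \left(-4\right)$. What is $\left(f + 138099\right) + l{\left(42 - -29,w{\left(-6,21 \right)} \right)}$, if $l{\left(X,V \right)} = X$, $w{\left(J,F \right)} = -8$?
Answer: $148354$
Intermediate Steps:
$f = 10184$ ($f = \left(-2546\right) \left(-4\right) = 10184$)
$\left(f + 138099\right) + l{\left(42 - -29,w{\left(-6,21 \right)} \right)} = \left(10184 + 138099\right) + \left(42 - -29\right) = 148283 + \left(42 + 29\right) = 148283 + 71 = 148354$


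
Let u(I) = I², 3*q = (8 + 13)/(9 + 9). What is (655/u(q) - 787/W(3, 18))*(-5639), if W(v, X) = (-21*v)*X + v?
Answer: -1353694860737/55419 ≈ -2.4427e+7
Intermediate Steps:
W(v, X) = v - 21*X*v (W(v, X) = -21*X*v + v = v - 21*X*v)
q = 7/18 (q = ((8 + 13)/(9 + 9))/3 = (21/18)/3 = (21*(1/18))/3 = (⅓)*(7/6) = 7/18 ≈ 0.38889)
(655/u(q) - 787/W(3, 18))*(-5639) = (655/((7/18)²) - 787*1/(3*(1 - 21*18)))*(-5639) = (655/(49/324) - 787*1/(3*(1 - 378)))*(-5639) = (655*(324/49) - 787/(3*(-377)))*(-5639) = (212220/49 - 787/(-1131))*(-5639) = (212220/49 - 787*(-1/1131))*(-5639) = (212220/49 + 787/1131)*(-5639) = (240059383/55419)*(-5639) = -1353694860737/55419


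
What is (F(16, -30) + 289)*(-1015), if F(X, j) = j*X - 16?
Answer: 210105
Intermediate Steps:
F(X, j) = -16 + X*j (F(X, j) = X*j - 16 = -16 + X*j)
(F(16, -30) + 289)*(-1015) = ((-16 + 16*(-30)) + 289)*(-1015) = ((-16 - 480) + 289)*(-1015) = (-496 + 289)*(-1015) = -207*(-1015) = 210105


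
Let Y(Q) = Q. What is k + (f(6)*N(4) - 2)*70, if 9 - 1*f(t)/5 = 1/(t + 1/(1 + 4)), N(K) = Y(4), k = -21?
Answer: 378609/31 ≈ 12213.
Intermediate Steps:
N(K) = 4
f(t) = 45 - 5/(⅕ + t) (f(t) = 45 - 5/(t + 1/(1 + 4)) = 45 - 5/(t + 1/5) = 45 - 5/(t + ⅕) = 45 - 5/(⅕ + t))
k + (f(6)*N(4) - 2)*70 = -21 + ((5*(4 + 45*6)/(1 + 5*6))*4 - 2)*70 = -21 + ((5*(4 + 270)/(1 + 30))*4 - 2)*70 = -21 + ((5*274/31)*4 - 2)*70 = -21 + ((5*(1/31)*274)*4 - 2)*70 = -21 + ((1370/31)*4 - 2)*70 = -21 + (5480/31 - 2)*70 = -21 + (5418/31)*70 = -21 + 379260/31 = 378609/31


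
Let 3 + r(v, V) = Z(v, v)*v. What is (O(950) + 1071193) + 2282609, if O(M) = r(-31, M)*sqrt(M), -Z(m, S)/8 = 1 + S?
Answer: 3353802 - 37215*sqrt(38) ≈ 3.1244e+6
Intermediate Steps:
Z(m, S) = -8 - 8*S (Z(m, S) = -8*(1 + S) = -8 - 8*S)
r(v, V) = -3 + v*(-8 - 8*v) (r(v, V) = -3 + (-8 - 8*v)*v = -3 + v*(-8 - 8*v))
O(M) = -7443*sqrt(M) (O(M) = (-3 - 8*(-31)*(1 - 31))*sqrt(M) = (-3 - 8*(-31)*(-30))*sqrt(M) = (-3 - 7440)*sqrt(M) = -7443*sqrt(M))
(O(950) + 1071193) + 2282609 = (-37215*sqrt(38) + 1071193) + 2282609 = (1071193 - 37215*sqrt(38)) + 2282609 = 3353802 - 37215*sqrt(38)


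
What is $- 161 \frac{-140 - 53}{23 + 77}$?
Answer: $\frac{31073}{100} \approx 310.73$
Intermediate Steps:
$- 161 \frac{-140 - 53}{23 + 77} = - 161 \left(- \frac{193}{100}\right) = - 161 \left(\left(-193\right) \frac{1}{100}\right) = \left(-161\right) \left(- \frac{193}{100}\right) = \frac{31073}{100}$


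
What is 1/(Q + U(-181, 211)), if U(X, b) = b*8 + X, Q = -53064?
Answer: -1/51557 ≈ -1.9396e-5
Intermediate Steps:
U(X, b) = X + 8*b (U(X, b) = 8*b + X = X + 8*b)
1/(Q + U(-181, 211)) = 1/(-53064 + (-181 + 8*211)) = 1/(-53064 + (-181 + 1688)) = 1/(-53064 + 1507) = 1/(-51557) = -1/51557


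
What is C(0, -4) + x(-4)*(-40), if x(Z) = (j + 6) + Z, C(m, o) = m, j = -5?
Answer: 120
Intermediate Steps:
x(Z) = 1 + Z (x(Z) = (-5 + 6) + Z = 1 + Z)
C(0, -4) + x(-4)*(-40) = 0 + (1 - 4)*(-40) = 0 - 3*(-40) = 0 + 120 = 120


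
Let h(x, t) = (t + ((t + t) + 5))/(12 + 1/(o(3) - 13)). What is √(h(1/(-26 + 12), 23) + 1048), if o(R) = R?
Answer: 2*√3732197/119 ≈ 32.469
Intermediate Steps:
h(x, t) = 50/119 + 30*t/119 (h(x, t) = (t + ((t + t) + 5))/(12 + 1/(3 - 13)) = (t + (2*t + 5))/(12 + 1/(-10)) = (t + (5 + 2*t))/(12 - ⅒) = (5 + 3*t)/(119/10) = (5 + 3*t)*(10/119) = 50/119 + 30*t/119)
√(h(1/(-26 + 12), 23) + 1048) = √((50/119 + (30/119)*23) + 1048) = √((50/119 + 690/119) + 1048) = √(740/119 + 1048) = √(125452/119) = 2*√3732197/119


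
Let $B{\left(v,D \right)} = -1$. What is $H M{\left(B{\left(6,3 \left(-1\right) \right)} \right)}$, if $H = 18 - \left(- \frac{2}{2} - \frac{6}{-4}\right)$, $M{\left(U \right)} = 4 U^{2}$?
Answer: $70$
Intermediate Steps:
$H = \frac{35}{2}$ ($H = 18 - \left(\left(-2\right) \frac{1}{2} - - \frac{3}{2}\right) = 18 - \left(-1 + \frac{3}{2}\right) = 18 - \frac{1}{2} = \frac{35}{2} \approx 17.5$)
$H M{\left(B{\left(6,3 \left(-1\right) \right)} \right)} = \frac{35 \cdot 4 \left(-1\right)^{2}}{2} = \frac{35 \cdot 4 \cdot 1}{2} = \frac{35}{2} \cdot 4 = 70$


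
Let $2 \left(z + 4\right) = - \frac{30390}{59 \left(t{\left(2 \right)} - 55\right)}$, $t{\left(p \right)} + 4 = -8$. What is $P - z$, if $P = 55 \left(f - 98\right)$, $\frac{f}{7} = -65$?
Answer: $- \frac{120229878}{3953} \approx -30415.0$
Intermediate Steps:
$f = -455$ ($f = 7 \left(-65\right) = -455$)
$P = -30415$ ($P = 55 \left(-455 - 98\right) = 55 \left(-553\right) = -30415$)
$t{\left(p \right)} = -12$ ($t{\left(p \right)} = -4 - 8 = -12$)
$z = - \frac{617}{3953}$ ($z = -4 + \frac{\left(-30390\right) \frac{1}{59 \left(-12 - 55\right)}}{2} = -4 + \frac{\left(-30390\right) \frac{1}{59 \left(-67\right)}}{2} = -4 + \frac{\left(-30390\right) \frac{1}{-3953}}{2} = -4 + \frac{\left(-30390\right) \left(- \frac{1}{3953}\right)}{2} = -4 + \frac{1}{2} \cdot \frac{30390}{3953} = -4 + \frac{15195}{3953} = - \frac{617}{3953} \approx -0.15608$)
$P - z = -30415 - - \frac{617}{3953} = -30415 + \frac{617}{3953} = - \frac{120229878}{3953}$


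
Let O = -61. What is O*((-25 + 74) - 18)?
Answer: -1891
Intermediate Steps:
O*((-25 + 74) - 18) = -61*((-25 + 74) - 18) = -61*(49 - 18) = -61*31 = -1891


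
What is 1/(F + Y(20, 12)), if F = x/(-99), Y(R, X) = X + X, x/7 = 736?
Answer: -99/2776 ≈ -0.035663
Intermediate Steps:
x = 5152 (x = 7*736 = 5152)
Y(R, X) = 2*X
F = -5152/99 (F = 5152/(-99) = 5152*(-1/99) = -5152/99 ≈ -52.040)
1/(F + Y(20, 12)) = 1/(-5152/99 + 2*12) = 1/(-5152/99 + 24) = 1/(-2776/99) = -99/2776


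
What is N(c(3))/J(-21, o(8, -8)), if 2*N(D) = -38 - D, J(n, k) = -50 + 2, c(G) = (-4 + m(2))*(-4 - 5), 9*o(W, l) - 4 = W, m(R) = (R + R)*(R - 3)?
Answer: 55/48 ≈ 1.1458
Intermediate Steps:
m(R) = 2*R*(-3 + R) (m(R) = (2*R)*(-3 + R) = 2*R*(-3 + R))
o(W, l) = 4/9 + W/9
c(G) = 72 (c(G) = (-4 + 2*2*(-3 + 2))*(-4 - 5) = (-4 + 2*2*(-1))*(-9) = (-4 - 4)*(-9) = -8*(-9) = 72)
J(n, k) = -48
N(D) = -19 - D/2 (N(D) = (-38 - D)/2 = -19 - D/2)
N(c(3))/J(-21, o(8, -8)) = (-19 - 1/2*72)/(-48) = (-19 - 36)*(-1/48) = -55*(-1/48) = 55/48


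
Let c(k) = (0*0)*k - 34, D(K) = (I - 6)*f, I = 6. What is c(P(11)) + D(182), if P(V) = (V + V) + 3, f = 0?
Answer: -34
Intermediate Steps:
P(V) = 3 + 2*V (P(V) = 2*V + 3 = 3 + 2*V)
D(K) = 0 (D(K) = (6 - 6)*0 = 0*0 = 0)
c(k) = -34 (c(k) = 0*k - 34 = 0 - 34 = -34)
c(P(11)) + D(182) = -34 + 0 = -34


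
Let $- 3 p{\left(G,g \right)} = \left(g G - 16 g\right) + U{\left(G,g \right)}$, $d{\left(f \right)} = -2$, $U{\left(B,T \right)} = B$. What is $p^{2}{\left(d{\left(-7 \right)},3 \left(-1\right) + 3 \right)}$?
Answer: $\frac{4}{9} \approx 0.44444$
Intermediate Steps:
$p{\left(G,g \right)} = - \frac{G}{3} + \frac{16 g}{3} - \frac{G g}{3}$ ($p{\left(G,g \right)} = - \frac{\left(g G - 16 g\right) + G}{3} = - \frac{\left(G g - 16 g\right) + G}{3} = - \frac{\left(- 16 g + G g\right) + G}{3} = - \frac{G - 16 g + G g}{3} = - \frac{G}{3} + \frac{16 g}{3} - \frac{G g}{3}$)
$p^{2}{\left(d{\left(-7 \right)},3 \left(-1\right) + 3 \right)} = \left(\left(- \frac{1}{3}\right) \left(-2\right) + \frac{16 \left(3 \left(-1\right) + 3\right)}{3} - - \frac{2 \left(3 \left(-1\right) + 3\right)}{3}\right)^{2} = \left(\frac{2}{3} + \frac{16 \left(-3 + 3\right)}{3} - - \frac{2 \left(-3 + 3\right)}{3}\right)^{2} = \left(\frac{2}{3} + \frac{16}{3} \cdot 0 - \left(- \frac{2}{3}\right) 0\right)^{2} = \left(\frac{2}{3} + 0 + 0\right)^{2} = \left(\frac{2}{3}\right)^{2} = \frac{4}{9}$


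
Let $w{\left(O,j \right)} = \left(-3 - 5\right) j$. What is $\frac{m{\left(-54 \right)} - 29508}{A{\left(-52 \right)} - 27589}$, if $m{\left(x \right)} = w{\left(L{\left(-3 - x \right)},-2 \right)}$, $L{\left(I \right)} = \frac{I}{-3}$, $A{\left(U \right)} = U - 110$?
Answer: $\frac{29492}{27751} \approx 1.0627$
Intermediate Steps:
$A{\left(U \right)} = -110 + U$
$L{\left(I \right)} = - \frac{I}{3}$ ($L{\left(I \right)} = I \left(- \frac{1}{3}\right) = - \frac{I}{3}$)
$w{\left(O,j \right)} = - 8 j$
$m{\left(x \right)} = 16$ ($m{\left(x \right)} = \left(-8\right) \left(-2\right) = 16$)
$\frac{m{\left(-54 \right)} - 29508}{A{\left(-52 \right)} - 27589} = \frac{16 - 29508}{\left(-110 - 52\right) - 27589} = - \frac{29492}{-162 - 27589} = - \frac{29492}{-27751} = \left(-29492\right) \left(- \frac{1}{27751}\right) = \frac{29492}{27751}$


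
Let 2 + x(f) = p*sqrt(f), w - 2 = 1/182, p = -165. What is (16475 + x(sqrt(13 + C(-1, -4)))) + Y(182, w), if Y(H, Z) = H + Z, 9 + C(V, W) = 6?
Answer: 3031575/182 - 165*10**(1/4) ≈ 16364.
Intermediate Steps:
C(V, W) = -3 (C(V, W) = -9 + 6 = -3)
w = 365/182 (w = 2 + 1/182 = 365/182 ≈ 2.0055)
x(f) = -2 - 165*sqrt(f)
(16475 + x(sqrt(13 + C(-1, -4)))) + Y(182, w) = (16475 + (-2 - 165*(13 - 3)**(1/4))) + (182 + 365/182) = (16475 + (-2 - 165*10**(1/4))) + 33489/182 = (16473 - 165*10**(1/4)) + 33489/182 = 3031575/182 - 165*10**(1/4)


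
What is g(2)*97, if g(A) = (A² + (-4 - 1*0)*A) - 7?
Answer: -1067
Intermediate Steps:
g(A) = -7 + A² - 4*A (g(A) = (A² + (-4 + 0)*A) - 7 = (A² - 4*A) - 7 = -7 + A² - 4*A)
g(2)*97 = (-7 + 2² - 4*2)*97 = (-7 + 4 - 8)*97 = -11*97 = -1067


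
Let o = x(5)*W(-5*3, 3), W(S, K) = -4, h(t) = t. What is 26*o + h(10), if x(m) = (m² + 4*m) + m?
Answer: -5190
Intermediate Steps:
x(m) = m² + 5*m
o = -200 (o = (5*(5 + 5))*(-4) = (5*10)*(-4) = 50*(-4) = -200)
26*o + h(10) = 26*(-200) + 10 = -5200 + 10 = -5190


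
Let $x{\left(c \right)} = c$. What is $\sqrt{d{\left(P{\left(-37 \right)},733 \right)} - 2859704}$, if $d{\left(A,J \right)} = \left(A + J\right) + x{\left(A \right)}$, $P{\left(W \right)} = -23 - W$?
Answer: $i \sqrt{2858943} \approx 1690.8 i$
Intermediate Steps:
$d{\left(A,J \right)} = J + 2 A$ ($d{\left(A,J \right)} = \left(A + J\right) + A = J + 2 A$)
$\sqrt{d{\left(P{\left(-37 \right)},733 \right)} - 2859704} = \sqrt{\left(733 + 2 \left(-23 - -37\right)\right) - 2859704} = \sqrt{\left(733 + 2 \left(-23 + 37\right)\right) - 2859704} = \sqrt{\left(733 + 2 \cdot 14\right) - 2859704} = \sqrt{\left(733 + 28\right) - 2859704} = \sqrt{761 - 2859704} = \sqrt{-2858943} = i \sqrt{2858943}$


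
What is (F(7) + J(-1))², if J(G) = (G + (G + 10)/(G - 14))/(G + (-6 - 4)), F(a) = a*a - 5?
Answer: 5895184/3025 ≈ 1948.8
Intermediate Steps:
F(a) = -5 + a² (F(a) = a² - 5 = -5 + a²)
J(G) = (G + (10 + G)/(-14 + G))/(-10 + G) (J(G) = (G + (10 + G)/(-14 + G))/(G - 10) = (G + (10 + G)/(-14 + G))/(-10 + G))
(F(7) + J(-1))² = ((-5 + 7²) + (10 + (-1)² - 13*(-1))/(140 + (-1)² - 24*(-1)))² = ((-5 + 49) + (10 + 1 + 13)/(140 + 1 + 24))² = (44 + 24/165)² = (44 + (1/165)*24)² = (44 + 8/55)² = (2428/55)² = 5895184/3025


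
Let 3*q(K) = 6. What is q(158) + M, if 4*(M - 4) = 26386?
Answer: 13205/2 ≈ 6602.5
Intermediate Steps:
q(K) = 2 (q(K) = (⅓)*6 = 2)
M = 13201/2 (M = 4 + (¼)*26386 = 4 + 13193/2 = 13201/2 ≈ 6600.5)
q(158) + M = 2 + 13201/2 = 13205/2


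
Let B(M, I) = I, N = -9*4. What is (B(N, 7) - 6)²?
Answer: 1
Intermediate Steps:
N = -36
(B(N, 7) - 6)² = (7 - 6)² = 1² = 1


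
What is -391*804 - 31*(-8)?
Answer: -314116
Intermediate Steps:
-391*804 - 31*(-8) = -314364 + 248 = -314116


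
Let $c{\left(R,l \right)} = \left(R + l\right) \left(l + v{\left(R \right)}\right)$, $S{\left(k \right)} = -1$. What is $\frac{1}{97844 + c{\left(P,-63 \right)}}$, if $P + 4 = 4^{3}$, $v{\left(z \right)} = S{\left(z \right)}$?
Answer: $\frac{1}{98036} \approx 1.02 \cdot 10^{-5}$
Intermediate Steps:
$v{\left(z \right)} = -1$
$P = 60$ ($P = -4 + 4^{3} = -4 + 64 = 60$)
$c{\left(R,l \right)} = \left(-1 + l\right) \left(R + l\right)$ ($c{\left(R,l \right)} = \left(R + l\right) \left(l - 1\right) = \left(R + l\right) \left(-1 + l\right) = \left(-1 + l\right) \left(R + l\right)$)
$\frac{1}{97844 + c{\left(P,-63 \right)}} = \frac{1}{97844 + \left(\left(-63\right)^{2} - 60 - -63 + 60 \left(-63\right)\right)} = \frac{1}{97844 + \left(3969 - 60 + 63 - 3780\right)} = \frac{1}{97844 + 192} = \frac{1}{98036}$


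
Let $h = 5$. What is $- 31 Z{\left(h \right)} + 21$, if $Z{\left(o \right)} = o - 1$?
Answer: $-103$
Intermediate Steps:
$Z{\left(o \right)} = -1 + o$
$- 31 Z{\left(h \right)} + 21 = - 31 \left(-1 + 5\right) + 21 = \left(-31\right) 4 + 21 = -124 + 21 = -103$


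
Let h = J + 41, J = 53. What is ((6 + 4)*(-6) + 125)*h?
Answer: 6110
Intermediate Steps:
h = 94 (h = 53 + 41 = 94)
((6 + 4)*(-6) + 125)*h = ((6 + 4)*(-6) + 125)*94 = (10*(-6) + 125)*94 = (-60 + 125)*94 = 65*94 = 6110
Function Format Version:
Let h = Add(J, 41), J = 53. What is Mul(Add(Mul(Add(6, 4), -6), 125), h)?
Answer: 6110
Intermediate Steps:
h = 94 (h = Add(53, 41) = 94)
Mul(Add(Mul(Add(6, 4), -6), 125), h) = Mul(Add(Mul(Add(6, 4), -6), 125), 94) = Mul(Add(Mul(10, -6), 125), 94) = Mul(Add(-60, 125), 94) = Mul(65, 94) = 6110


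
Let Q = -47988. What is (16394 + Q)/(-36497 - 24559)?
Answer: 15797/30528 ≈ 0.51746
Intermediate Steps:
(16394 + Q)/(-36497 - 24559) = (16394 - 47988)/(-36497 - 24559) = -31594/(-61056) = -31594*(-1/61056) = 15797/30528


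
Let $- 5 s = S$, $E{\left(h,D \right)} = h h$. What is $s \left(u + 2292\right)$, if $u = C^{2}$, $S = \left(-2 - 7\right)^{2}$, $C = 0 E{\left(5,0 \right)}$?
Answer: $- \frac{185652}{5} \approx -37130.0$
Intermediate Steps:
$E{\left(h,D \right)} = h^{2}$
$C = 0$ ($C = 0 \cdot 5^{2} = 0 \cdot 25 = 0$)
$S = 81$ ($S = \left(-9\right)^{2} = 81$)
$u = 0$ ($u = 0^{2} = 0$)
$s = - \frac{81}{5}$ ($s = \left(- \frac{1}{5}\right) 81 = - \frac{81}{5} \approx -16.2$)
$s \left(u + 2292\right) = - \frac{81 \left(0 + 2292\right)}{5} = \left(- \frac{81}{5}\right) 2292 = - \frac{185652}{5}$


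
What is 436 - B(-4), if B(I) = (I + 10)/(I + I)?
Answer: 1747/4 ≈ 436.75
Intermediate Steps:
B(I) = (10 + I)/(2*I) (B(I) = (10 + I)/((2*I)) = (10 + I)*(1/(2*I)) = (10 + I)/(2*I))
436 - B(-4) = 436 - (10 - 4)/(2*(-4)) = 436 - (-1)*6/(2*4) = 436 - 1*(-¾) = 436 + ¾ = 1747/4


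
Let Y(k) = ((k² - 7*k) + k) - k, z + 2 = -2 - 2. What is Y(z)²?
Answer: 6084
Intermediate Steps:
z = -6 (z = -2 + (-2 - 2) = -2 - 4 = -6)
Y(k) = k² - 7*k (Y(k) = (k² - 6*k) - k = k² - 7*k)
Y(z)² = (-6*(-7 - 6))² = (-6*(-13))² = 78² = 6084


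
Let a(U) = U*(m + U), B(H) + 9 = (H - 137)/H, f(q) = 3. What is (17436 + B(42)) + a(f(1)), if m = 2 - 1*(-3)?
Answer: 732847/42 ≈ 17449.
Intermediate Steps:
m = 5 (m = 2 + 3 = 5)
B(H) = -9 + (-137 + H)/H (B(H) = -9 + (H - 137)/H = -9 + (-137 + H)/H)
a(U) = U*(5 + U)
(17436 + B(42)) + a(f(1)) = (17436 + (-8 - 137/42)) + 3*(5 + 3) = (17436 + (-8 - 137*1/42)) + 3*8 = (17436 + (-8 - 137/42)) + 24 = (17436 - 473/42) + 24 = 731839/42 + 24 = 732847/42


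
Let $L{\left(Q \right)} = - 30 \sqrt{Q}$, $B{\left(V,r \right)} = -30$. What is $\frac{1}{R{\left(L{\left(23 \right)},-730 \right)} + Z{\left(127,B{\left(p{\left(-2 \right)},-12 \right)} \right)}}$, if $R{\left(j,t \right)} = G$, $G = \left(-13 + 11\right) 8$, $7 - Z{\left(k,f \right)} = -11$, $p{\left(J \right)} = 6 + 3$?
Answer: $\frac{1}{2} \approx 0.5$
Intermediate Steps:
$p{\left(J \right)} = 9$
$Z{\left(k,f \right)} = 18$ ($Z{\left(k,f \right)} = 7 - -11 = 7 + 11 = 18$)
$G = -16$ ($G = \left(-2\right) 8 = -16$)
$R{\left(j,t \right)} = -16$
$\frac{1}{R{\left(L{\left(23 \right)},-730 \right)} + Z{\left(127,B{\left(p{\left(-2 \right)},-12 \right)} \right)}} = \frac{1}{-16 + 18} = \frac{1}{2}$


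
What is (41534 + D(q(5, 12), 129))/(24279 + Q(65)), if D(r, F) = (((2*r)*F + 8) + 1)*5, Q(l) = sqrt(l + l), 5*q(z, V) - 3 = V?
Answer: 1103456271/589469711 - 45449*sqrt(130)/589469711 ≈ 1.8711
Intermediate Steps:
q(z, V) = 3/5 + V/5
Q(l) = sqrt(2)*sqrt(l) (Q(l) = sqrt(2*l) = sqrt(2)*sqrt(l))
D(r, F) = 45 + 10*F*r (D(r, F) = ((2*F*r + 8) + 1)*5 = ((8 + 2*F*r) + 1)*5 = (9 + 2*F*r)*5 = 45 + 10*F*r)
(41534 + D(q(5, 12), 129))/(24279 + Q(65)) = (41534 + (45 + 10*129*(3/5 + (1/5)*12)))/(24279 + sqrt(2)*sqrt(65)) = (41534 + (45 + 10*129*(3/5 + 12/5)))/(24279 + sqrt(130)) = (41534 + (45 + 10*129*3))/(24279 + sqrt(130)) = (41534 + (45 + 3870))/(24279 + sqrt(130)) = (41534 + 3915)/(24279 + sqrt(130)) = 45449/(24279 + sqrt(130))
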